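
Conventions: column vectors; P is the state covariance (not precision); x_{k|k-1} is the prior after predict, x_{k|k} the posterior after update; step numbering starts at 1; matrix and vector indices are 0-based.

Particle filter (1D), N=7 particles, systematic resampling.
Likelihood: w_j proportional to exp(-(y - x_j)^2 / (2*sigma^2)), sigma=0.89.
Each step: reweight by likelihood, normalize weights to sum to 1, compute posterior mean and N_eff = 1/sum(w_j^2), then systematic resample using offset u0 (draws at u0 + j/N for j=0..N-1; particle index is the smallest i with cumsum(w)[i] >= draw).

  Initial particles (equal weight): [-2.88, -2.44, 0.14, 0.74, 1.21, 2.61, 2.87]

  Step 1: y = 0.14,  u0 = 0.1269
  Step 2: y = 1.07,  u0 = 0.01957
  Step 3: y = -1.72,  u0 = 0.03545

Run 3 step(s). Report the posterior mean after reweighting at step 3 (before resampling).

step 1: w=[0.0014, 0.0064, 0.4291, 0.3419, 0.2083, 0.0091, 0.0039]  mean=0.5804  Neff=2.9028  idx=[2, 2, 2, 3, 3, 4, 4]
step 2: w=[0.1038, 0.1038, 0.1038, 0.1673, 0.1673, 0.1770, 0.1770]  mean=0.7195  Neff=6.6244  idx=[0, 1, 2, 3, 4, 5, 6]
step 3: w=[0.2883, 0.2883, 0.2883, 0.0561, 0.0561, 0.0113, 0.0113]  mean=0.2317  Neff=3.9066  idx=[0, 0, 1, 1, 2, 2, 3]

post_mean = 0.2317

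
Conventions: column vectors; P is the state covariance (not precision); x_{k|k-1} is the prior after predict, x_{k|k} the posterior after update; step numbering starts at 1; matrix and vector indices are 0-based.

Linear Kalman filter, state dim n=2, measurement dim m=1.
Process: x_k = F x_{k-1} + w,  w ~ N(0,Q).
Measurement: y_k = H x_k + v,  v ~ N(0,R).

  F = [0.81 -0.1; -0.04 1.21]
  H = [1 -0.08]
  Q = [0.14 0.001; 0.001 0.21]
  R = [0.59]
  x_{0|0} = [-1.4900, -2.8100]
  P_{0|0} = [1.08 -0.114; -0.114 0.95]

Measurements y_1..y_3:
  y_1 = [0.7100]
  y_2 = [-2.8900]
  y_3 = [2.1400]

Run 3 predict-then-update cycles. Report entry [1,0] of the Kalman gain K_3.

step 1: x^-=[-0.9259, -3.3405]  P^-=[0.8766 -0.2611; -0.2611 1.6137]  S=[1.5187]  K=[0.5909; -0.2570]  nu=[1.3687]  x^+=[-0.1171, -3.6922]  P^+=[0.3462 -0.0305; -0.0305 1.5134]
step 2: x^-=[0.2744, -4.4629]  P^-=[0.3872 -0.2234; -0.2234 2.4293]  S=[1.0285]  K=[0.3939; -0.4061]  nu=[-3.5214]  x^+=[-1.1126, -3.0327]  P^+=[0.2277 -0.0589; -0.0589 2.2596]
step 3: x^-=[-0.5979, -3.6250]  P^-=[0.3215 -0.3377; -0.3377 3.5244]  S=[0.9881]  K=[0.3527; -0.6271]  nu=[2.4479]  x^+=[0.2655, -5.1602]  P^+=[0.1986 -0.1191; -0.1191 3.1358]

K[1,0] = -0.6271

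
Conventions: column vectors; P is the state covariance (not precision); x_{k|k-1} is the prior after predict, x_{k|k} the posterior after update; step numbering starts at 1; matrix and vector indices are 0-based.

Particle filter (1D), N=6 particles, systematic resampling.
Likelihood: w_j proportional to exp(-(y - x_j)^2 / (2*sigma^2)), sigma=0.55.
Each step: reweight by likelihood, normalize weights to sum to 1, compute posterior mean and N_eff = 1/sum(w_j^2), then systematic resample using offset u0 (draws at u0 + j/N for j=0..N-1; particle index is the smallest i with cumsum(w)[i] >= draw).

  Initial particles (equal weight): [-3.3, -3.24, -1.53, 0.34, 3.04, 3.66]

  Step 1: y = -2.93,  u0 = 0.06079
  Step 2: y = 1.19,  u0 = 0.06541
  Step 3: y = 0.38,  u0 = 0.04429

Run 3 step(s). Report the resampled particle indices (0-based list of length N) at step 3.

step 1: w=[0.4719, 0.5049, 0.0232, 0.0000, 0.0000, 0.0000]  mean=-3.2287  Neff=2.0913  idx=[0, 0, 0, 1, 1, 1]
step 2: w=[0.0974, 0.0974, 0.0974, 0.2359, 0.2359, 0.2359]  mean=-3.2575  Neff=5.1164  idx=[0, 2, 3, 4, 4, 5]
step 3: w=[0.0976, 0.0976, 0.2012, 0.2012, 0.2012, 0.2012]  mean=-3.2517  Neff=5.5250  idx=[0, 2, 2, 3, 4, 5]

resampled_idx = [0, 2, 2, 3, 4, 5]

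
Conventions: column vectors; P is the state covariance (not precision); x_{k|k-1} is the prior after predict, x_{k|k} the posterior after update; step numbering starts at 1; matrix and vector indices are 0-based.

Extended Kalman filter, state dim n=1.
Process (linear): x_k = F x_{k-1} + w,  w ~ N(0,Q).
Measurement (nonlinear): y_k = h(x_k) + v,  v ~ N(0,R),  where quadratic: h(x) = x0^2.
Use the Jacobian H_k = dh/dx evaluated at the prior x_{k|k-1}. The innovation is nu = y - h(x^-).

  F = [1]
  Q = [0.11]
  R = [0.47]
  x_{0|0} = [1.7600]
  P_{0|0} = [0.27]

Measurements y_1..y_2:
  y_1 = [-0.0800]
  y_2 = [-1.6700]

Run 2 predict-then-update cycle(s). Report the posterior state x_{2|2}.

x_post = [0.2323]

step 1: x^-=[1.7600]  P^-=[0.3800]  H_jac=[3.5200]  S=[5.1784]  K=[0.2583]  nu=[-3.1776]  x^+=[0.9392]  P^+=[0.0345]
step 2: x^-=[0.9392]  P^-=[0.1445]  H_jac=[1.8784]  S=[0.9798]  K=[0.2770]  nu=[-2.5521]  x^+=[0.2323]  P^+=[0.0693]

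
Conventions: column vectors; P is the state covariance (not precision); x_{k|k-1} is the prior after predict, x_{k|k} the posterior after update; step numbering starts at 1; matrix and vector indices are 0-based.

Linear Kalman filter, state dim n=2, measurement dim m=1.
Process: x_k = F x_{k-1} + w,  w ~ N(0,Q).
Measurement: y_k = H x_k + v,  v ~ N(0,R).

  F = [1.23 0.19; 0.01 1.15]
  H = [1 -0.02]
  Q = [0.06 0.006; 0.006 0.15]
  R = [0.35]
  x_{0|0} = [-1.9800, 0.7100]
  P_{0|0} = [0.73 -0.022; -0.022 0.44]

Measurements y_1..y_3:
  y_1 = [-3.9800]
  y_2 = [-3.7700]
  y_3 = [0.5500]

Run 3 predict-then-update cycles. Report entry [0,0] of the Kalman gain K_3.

K[0,0] = 0.5698

step 1: x^-=[-2.3005, 0.7967]  P^-=[1.1700 0.0800; 0.0800 0.7315]  S=[1.5171]  K=[0.7702; 0.0431]  nu=[-1.6636]  x^+=[-3.5817, 0.7251]  P^+=[0.2701 0.0296; 0.0296 0.7287]
step 2: x^-=[-4.2677, 0.7980]  P^-=[0.5089 0.2105; 0.2105 1.1144]  S=[0.8509]  K=[0.5931; 0.2212]  nu=[0.5137]  x^+=[-3.9631, 0.9116]  P^+=[0.2096 0.0989; 0.0989 1.0727]
step 3: x^-=[-4.7014, 1.0088]  P^-=[0.4620 0.3830; 0.3830 1.5710]  S=[0.7973]  K=[0.5698; 0.4410]  nu=[5.2715]  x^+=[-1.6975, 3.3335]  P^+=[0.2031 0.1827; 0.1827 1.4159]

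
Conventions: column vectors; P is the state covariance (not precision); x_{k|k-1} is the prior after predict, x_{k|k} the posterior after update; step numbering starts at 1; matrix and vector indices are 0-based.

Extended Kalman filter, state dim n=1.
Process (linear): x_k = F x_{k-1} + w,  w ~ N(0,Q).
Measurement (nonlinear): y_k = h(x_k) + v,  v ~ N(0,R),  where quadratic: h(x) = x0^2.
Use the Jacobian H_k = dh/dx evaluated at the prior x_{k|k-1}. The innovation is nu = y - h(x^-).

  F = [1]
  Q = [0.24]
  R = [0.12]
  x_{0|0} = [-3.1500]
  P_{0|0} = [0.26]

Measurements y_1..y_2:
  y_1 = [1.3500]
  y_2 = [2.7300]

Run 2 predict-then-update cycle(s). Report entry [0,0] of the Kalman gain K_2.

step 1: x^-=[-3.1500]  P^-=[0.5000]  H_jac=[-6.3000]  S=[19.9650]  K=[-0.1578]  nu=[-8.5725]  x^+=[-1.7975]  P^+=[0.0030]
step 2: x^-=[-1.7975]  P^-=[0.2430]  H_jac=[-3.5949]  S=[3.2605]  K=[-0.2679]  nu=[-0.5009]  x^+=[-1.6633]  P^+=[0.0089]

K[0,0] = -0.2679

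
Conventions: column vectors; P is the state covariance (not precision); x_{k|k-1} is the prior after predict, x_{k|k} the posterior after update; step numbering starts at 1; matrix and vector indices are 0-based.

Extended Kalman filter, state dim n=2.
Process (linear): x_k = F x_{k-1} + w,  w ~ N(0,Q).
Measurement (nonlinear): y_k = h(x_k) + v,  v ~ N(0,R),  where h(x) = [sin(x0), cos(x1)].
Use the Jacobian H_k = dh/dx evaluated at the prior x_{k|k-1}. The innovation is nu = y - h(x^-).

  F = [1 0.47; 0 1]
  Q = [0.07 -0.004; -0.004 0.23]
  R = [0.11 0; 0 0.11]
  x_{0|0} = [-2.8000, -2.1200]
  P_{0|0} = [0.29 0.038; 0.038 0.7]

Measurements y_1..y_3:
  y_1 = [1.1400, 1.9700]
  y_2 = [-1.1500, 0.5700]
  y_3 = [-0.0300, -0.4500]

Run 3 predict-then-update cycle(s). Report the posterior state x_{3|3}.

step 1: x^-=[-3.7964, -2.1200]  P^-=[0.5503 0.3630; 0.3630 0.9300]  H_jac=[-0.7932 0.0000; 0.0000 0.8529]  S=[0.4562 -0.2456; -0.2456 0.7866]  K=[-0.8954 0.1141; -0.1061 0.9753]  nu=[0.5310, 2.4920]  x^+=[-3.9876, 0.2542]  P^+=[0.1242 0.0147; 0.0147 0.1258]
step 2: x^-=[-3.8681, 0.2542]  P^-=[0.2358 0.0698; 0.0698 0.3558]  H_jac=[-0.7475 0.0000; 0.0000 -0.2515]  S=[0.2418 0.0131; 0.0131 0.1325]  K=[-0.7258 -0.0606; -0.1802 -0.6574]  nu=[-1.8142, -0.3979]  x^+=[-2.5272, 0.8428]  P^+=[0.1068 0.0265; 0.0265 0.2876]
step 3: x^-=[-2.1311, 0.8428]  P^-=[0.2653 0.1577; 0.1577 0.5176]  H_jac=[-0.5315 0.0000; 0.0000 -0.7465]  S=[0.1849 0.0626; 0.0626 0.3984]  K=[-0.6996 -0.1856; -0.1321 -0.9490]  nu=[0.8171, -1.1154]  x^+=[-2.4957, 1.7933]  P^+=[0.1448 0.0273; 0.0273 0.1398]

x_post = [-2.4957, 1.7933]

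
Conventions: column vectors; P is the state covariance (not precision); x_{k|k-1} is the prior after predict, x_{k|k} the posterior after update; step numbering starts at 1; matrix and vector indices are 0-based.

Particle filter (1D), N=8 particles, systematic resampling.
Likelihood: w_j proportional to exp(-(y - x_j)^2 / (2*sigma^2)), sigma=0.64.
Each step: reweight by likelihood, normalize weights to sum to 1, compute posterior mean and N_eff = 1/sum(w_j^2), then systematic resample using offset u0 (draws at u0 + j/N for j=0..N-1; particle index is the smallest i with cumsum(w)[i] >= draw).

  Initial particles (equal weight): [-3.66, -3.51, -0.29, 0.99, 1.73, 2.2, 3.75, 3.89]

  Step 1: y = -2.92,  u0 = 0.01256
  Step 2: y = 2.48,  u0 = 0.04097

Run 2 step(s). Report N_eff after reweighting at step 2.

N_eff = 4.8578

step 1: w=[0.4393, 0.5605, 0.0002, 0.0000, 0.0000, 0.0000, 0.0000, 0.0000]  mean=-3.5753  Neff=1.9718  idx=[0, 0, 0, 0, 1, 1, 1, 1]
step 2: w=[0.0245, 0.0245, 0.0245, 0.0245, 0.2255, 0.2255, 0.2255, 0.2255]  mean=-3.5247  Neff=4.8578  idx=[1, 4, 4, 5, 5, 6, 7, 7]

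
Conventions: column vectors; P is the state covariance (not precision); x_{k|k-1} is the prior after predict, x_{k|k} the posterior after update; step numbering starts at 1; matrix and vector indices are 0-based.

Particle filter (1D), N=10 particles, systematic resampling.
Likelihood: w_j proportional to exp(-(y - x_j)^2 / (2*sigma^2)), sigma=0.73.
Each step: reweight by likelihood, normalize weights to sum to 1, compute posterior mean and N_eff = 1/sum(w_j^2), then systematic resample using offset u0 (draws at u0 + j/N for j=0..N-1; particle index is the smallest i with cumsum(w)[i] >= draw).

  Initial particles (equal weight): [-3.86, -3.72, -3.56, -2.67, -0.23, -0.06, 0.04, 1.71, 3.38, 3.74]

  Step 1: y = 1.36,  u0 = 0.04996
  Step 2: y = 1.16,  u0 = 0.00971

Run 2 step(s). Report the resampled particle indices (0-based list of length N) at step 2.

resampled_idx = [0, 2, 3, 4, 5, 6, 6, 7, 8, 9]

step 1: w=[0.0000, 0.0000, 0.0000, 0.0000, 0.0687, 0.1111, 0.1437, 0.6568, 0.0160, 0.0036]  mean=1.1742  Neff=2.1303  idx=[4, 5, 6, 7, 7, 7, 7, 7, 7, 7]
step 2: w=[0.0272, 0.0413, 0.0515, 0.1257, 0.1257, 0.1257, 0.1257, 0.1257, 0.1257, 0.1257]  mean=1.4981  Neff=8.6416  idx=[0, 2, 3, 4, 5, 6, 6, 7, 8, 9]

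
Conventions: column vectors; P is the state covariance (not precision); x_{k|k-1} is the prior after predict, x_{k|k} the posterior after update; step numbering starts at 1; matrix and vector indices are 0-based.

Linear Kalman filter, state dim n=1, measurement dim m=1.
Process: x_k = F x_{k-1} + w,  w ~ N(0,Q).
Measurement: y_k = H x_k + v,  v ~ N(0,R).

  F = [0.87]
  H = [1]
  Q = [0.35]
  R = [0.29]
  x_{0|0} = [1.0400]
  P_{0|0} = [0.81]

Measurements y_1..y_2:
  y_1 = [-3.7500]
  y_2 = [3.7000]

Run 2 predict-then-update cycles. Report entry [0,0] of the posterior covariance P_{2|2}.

P_post[0,0] = 0.1860

step 1: x^-=[0.9048]  P^-=[0.9631]  S=[1.2531]  K=[0.7686]  nu=[-4.6548]  x^+=[-2.6727]  P^+=[0.2229]
step 2: x^-=[-2.3253]  P^-=[0.5187]  S=[0.8087]  K=[0.6414]  nu=[6.0253]  x^+=[1.5393]  P^+=[0.1860]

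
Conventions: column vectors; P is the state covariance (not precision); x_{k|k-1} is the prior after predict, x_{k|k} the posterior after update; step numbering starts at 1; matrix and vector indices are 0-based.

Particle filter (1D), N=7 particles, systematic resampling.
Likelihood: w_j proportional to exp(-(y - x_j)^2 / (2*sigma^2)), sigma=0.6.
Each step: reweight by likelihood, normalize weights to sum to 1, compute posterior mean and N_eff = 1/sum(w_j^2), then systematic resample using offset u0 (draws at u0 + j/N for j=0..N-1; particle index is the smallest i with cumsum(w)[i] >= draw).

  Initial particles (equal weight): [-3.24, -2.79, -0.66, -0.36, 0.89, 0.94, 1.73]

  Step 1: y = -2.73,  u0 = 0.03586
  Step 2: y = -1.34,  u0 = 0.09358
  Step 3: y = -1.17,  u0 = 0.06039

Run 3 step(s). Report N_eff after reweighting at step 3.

N_eff = 7.0000

step 1: w=[0.4111, 0.5871, 0.0015, 0.0002, 0.0000, 0.0000, 0.0000]  mean=-2.9712  Neff=1.9466  idx=[0, 0, 0, 1, 1, 1, 1]
step 2: w=[0.0282, 0.0282, 0.0282, 0.2289, 0.2289, 0.2289, 0.2289]  mean=-2.8281  Neff=4.7198  idx=[3, 3, 4, 4, 5, 6, 6]
step 3: w=[0.1429, 0.1429, 0.1429, 0.1429, 0.1429, 0.1429, 0.1429]  mean=-2.7900  Neff=7.0000  idx=[0, 1, 2, 3, 4, 5, 6]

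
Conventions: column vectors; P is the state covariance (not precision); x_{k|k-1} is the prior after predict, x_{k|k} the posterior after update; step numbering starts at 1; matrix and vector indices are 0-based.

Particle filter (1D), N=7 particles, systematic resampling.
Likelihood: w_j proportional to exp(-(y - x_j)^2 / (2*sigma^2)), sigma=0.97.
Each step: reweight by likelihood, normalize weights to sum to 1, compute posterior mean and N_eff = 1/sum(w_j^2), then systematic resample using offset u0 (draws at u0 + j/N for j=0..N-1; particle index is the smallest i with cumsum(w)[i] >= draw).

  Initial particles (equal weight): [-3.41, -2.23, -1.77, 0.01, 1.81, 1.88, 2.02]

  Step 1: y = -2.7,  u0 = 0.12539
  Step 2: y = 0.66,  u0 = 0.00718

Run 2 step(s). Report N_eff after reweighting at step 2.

N_eff = 3.5885

step 1: w=[0.3317, 0.3856, 0.2739, 0.0088, 0.0000, 0.0000, 0.0000]  mean=-2.4758  Neff=2.9955  idx=[0, 0, 1, 1, 1, 2, 2]
step 2: w=[0.0012, 0.0012, 0.0965, 0.0965, 0.0965, 0.3541, 0.3541]  mean=-1.9071  Neff=3.5885  idx=[2, 3, 5, 5, 5, 6, 6]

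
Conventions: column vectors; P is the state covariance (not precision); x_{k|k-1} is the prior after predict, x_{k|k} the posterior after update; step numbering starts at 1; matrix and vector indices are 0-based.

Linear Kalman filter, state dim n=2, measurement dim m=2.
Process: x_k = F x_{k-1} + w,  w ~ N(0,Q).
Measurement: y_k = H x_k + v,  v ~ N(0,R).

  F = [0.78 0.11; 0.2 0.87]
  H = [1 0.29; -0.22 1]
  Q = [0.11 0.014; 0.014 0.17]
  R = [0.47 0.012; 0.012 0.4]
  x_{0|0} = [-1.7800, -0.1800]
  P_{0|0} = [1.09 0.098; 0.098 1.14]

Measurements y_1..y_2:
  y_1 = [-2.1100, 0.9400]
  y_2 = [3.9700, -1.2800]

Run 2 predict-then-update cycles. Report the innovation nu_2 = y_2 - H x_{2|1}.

step 1: x^-=[-1.4082, -0.5126]  P^-=[0.8038 0.3618; 0.3618 1.1106]  S=[1.5770 0.4960; 0.4960 1.3903]  K=[0.6019 -0.0817; 0.2258 0.6610]  nu=[-0.5531, 1.1428]  x^+=[-1.8345, 0.1179]  P^+=[0.2719 0.0344; 0.0344 0.2747]
step 2: x^-=[-1.4179, -0.2643]  P^-=[0.2847 0.1068; 0.1068 0.4007]  S=[0.8503 0.1656; 0.1656 0.7675]  K=[0.3758 -0.0235; 0.1739 0.4540]  nu=[5.4646, -1.3277]  x^+=[0.6668, 0.0831]  P^+=[0.1671 0.0319; 0.0319 0.1907]

innov = [5.4646, -1.3277]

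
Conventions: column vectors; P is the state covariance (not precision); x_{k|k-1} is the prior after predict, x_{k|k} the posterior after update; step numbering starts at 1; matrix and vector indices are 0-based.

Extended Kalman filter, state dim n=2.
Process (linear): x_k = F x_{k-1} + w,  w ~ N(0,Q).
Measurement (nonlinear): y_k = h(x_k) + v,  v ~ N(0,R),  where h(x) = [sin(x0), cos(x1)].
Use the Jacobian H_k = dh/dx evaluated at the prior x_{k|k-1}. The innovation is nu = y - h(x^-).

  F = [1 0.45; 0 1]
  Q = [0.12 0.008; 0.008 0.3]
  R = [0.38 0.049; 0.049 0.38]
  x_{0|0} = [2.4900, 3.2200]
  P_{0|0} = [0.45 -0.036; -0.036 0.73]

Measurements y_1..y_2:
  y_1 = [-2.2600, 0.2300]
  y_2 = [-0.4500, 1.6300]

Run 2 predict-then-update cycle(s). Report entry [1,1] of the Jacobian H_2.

H_jac[1,1] = 0.7422

step 1: x^-=[3.9390, 3.2200]  P^-=[0.6854 0.3005; 0.3005 1.0300]  H_jac=[-0.6986 0.0000; 0.0000 0.0783]  S=[0.7145 0.0326; 0.0326 0.3863]  K=[-0.6755 0.1179; -0.3045 0.2345]  nu=[-1.5445, 1.2269]  x^+=[5.1269, 3.9780]  P^+=[0.3592 0.1492; 0.1492 0.9472]
step 2: x^-=[6.9170, 3.9780]  P^-=[0.8053 0.5834; 0.5834 1.2472]  H_jac=[0.8058 0.0000; 0.0000 0.7422]  S=[0.9028 0.3979; 0.3979 1.0671]  K=[0.6460 0.1649; 0.1656 0.8058]  nu=[-1.0422, 2.3001]  x^+=[6.6230, 5.6588]  P^+=[0.3147 0.1271; 0.1271 0.4235]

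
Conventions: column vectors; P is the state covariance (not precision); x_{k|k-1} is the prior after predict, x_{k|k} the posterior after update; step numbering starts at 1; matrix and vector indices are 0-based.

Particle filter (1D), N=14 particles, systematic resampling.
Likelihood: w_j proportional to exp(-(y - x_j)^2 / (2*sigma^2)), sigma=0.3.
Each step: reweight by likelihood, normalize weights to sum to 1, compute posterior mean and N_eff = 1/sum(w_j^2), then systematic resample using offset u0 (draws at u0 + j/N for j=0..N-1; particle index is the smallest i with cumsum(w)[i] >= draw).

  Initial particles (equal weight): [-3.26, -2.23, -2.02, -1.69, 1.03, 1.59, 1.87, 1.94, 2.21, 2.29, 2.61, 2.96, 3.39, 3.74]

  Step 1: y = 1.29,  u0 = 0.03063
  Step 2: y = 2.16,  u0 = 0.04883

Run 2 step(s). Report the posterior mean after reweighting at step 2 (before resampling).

post_mean = 1.7747

step 1: w=[0.0000, 0.0000, 0.0000, 0.0000, 0.4414, 0.3897, 0.0991, 0.0614, 0.0058, 0.0025, 0.0000, 0.0000, 0.0000, 0.0000]  mean=1.3975  Neff=2.7754  idx=[4, 4, 4, 4, 4, 4, 5, 5, 5, 5, 5, 5, 6, 7]
step 2: w=[0.0003, 0.0003, 0.0003, 0.0003, 0.0003, 0.0003, 0.0690, 0.0690, 0.0690, 0.0690, 0.0690, 0.0690, 0.2630, 0.3207]  mean=1.7747  Neff=4.9841  idx=[6, 7, 8, 9, 10, 11, 12, 12, 12, 13, 13, 13, 13, 13]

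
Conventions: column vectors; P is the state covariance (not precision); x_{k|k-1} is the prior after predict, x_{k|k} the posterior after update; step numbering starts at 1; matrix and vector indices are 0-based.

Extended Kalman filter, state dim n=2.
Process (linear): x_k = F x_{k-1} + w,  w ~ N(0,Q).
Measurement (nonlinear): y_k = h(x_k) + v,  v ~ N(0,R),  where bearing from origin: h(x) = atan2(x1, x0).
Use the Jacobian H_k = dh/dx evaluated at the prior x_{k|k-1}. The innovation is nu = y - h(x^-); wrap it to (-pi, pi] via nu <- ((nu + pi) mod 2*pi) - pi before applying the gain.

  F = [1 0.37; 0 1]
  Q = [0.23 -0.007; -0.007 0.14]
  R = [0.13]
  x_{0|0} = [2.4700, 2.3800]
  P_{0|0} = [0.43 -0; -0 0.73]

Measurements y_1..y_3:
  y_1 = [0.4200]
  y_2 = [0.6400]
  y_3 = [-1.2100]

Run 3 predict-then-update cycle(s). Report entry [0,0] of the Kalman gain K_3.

K[0,0] = -0.0728

step 1: x^-=[3.3506, 2.3800]  P^-=[0.7599 0.2631; 0.2631 0.8700]  H_jac=[-0.1409 0.1984]  S=[0.1646]  K=[-0.3334; 0.8232]  nu=[-0.1976]  x^+=[3.4165, 2.2173]  P^+=[0.7416 0.3083; 0.3083 0.7585]
step 2: x^-=[4.2369, 2.2173]  P^-=[1.3036 0.5819; 0.5819 0.8985]  H_jac=[-0.0970 0.1853]  S=[0.1522]  K=[-0.1221; 0.7230]  nu=[0.1579]  x^+=[4.2176, 2.3315]  P^+=[1.3013 0.5953; 0.5953 0.8189]
step 3: x^-=[5.0803, 2.3315]  P^-=[2.0840 0.8913; 0.8913 0.9589]  H_jac=[-0.0746 0.1626]  S=[0.1453]  K=[-0.0728; 0.6152]  nu=[-1.6403]  x^+=[5.1997, 1.3224]  P^+=[2.0832 0.8978; 0.8978 0.9039]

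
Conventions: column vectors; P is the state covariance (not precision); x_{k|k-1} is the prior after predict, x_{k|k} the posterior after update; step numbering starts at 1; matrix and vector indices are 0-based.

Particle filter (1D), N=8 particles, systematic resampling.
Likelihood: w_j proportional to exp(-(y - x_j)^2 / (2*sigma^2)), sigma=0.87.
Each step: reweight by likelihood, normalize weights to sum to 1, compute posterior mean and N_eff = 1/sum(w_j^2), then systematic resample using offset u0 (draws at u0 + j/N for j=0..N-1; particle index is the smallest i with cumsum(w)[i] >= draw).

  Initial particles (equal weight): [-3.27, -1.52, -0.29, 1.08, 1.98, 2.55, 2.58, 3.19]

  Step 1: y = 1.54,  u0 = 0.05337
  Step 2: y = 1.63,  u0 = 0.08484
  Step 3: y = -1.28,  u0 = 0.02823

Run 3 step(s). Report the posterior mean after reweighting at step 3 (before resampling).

post_mean = 1.1128

step 1: w=[0.0000, 0.0007, 0.0362, 0.2874, 0.2908, 0.1685, 0.1618, 0.0547]  mean=1.8961  Neff=4.4245  idx=[3, 3, 3, 4, 4, 5, 6, 6]
step 2: w=[0.1371, 0.1371, 0.1371, 0.1544, 0.1544, 0.0957, 0.0922, 0.0922]  mean=1.7751  Neff=7.6822  idx=[0, 1, 2, 3, 4, 4, 6, 7]
step 3: w=[0.3215, 0.3215, 0.3215, 0.0114, 0.0114, 0.0114, 0.0007, 0.0007]  mean=1.1128  Neff=3.2208  idx=[0, 0, 0, 1, 1, 2, 2, 2]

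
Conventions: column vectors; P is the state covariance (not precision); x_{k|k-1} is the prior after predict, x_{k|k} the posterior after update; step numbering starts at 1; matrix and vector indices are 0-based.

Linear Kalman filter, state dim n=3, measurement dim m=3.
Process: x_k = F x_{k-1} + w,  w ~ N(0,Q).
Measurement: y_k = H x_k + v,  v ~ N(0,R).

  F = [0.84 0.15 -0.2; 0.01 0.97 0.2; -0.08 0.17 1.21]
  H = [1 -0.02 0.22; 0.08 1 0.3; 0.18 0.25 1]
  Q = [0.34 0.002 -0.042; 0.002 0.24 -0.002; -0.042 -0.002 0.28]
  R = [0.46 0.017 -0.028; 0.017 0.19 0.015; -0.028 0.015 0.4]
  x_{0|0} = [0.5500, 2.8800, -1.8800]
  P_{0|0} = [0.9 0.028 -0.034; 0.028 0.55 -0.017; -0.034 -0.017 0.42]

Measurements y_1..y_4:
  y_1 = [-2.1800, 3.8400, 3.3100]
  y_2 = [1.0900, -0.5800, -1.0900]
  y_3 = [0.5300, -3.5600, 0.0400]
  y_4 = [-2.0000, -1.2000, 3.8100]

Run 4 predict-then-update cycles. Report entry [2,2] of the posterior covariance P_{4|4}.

step 1: x^-=[1.2700, 2.4231, -1.8292]  P^-=[1.0237 0.0928 -0.2240; 0.0928 0.7682 0.1671; -0.2240 0.1671 0.9154]  S=[1.4246 0.2012 0.1496; 0.2012 1.1515 0.6646; 0.1496 0.6646 1.4078]  K=[0.6889 0.0303 -0.0993; -0.0193 0.7769 -0.0977; -0.0879 0.0029 0.6592]  nu=[-2.9991, 1.8641, 4.3048]  x^+=[-1.1669, 3.5085, 1.2776]  P^+=[0.3488 0.0264 -0.1279; 0.0264 0.1656 -0.0731; -0.1279 -0.0731 0.3075]
step 2: x^-=[-0.7094, 3.6471, 2.2358]  P^-=[0.6562 0.0291 -0.2750; 0.0291 0.3798 0.0097; -0.2750 0.0097 0.7312]  S=[1.0295 0.0539 -0.0293; 0.0539 0.6371 0.3182; -0.0293 0.3182 1.0847]  K=[0.5738 0.0130 -0.1263; -0.0137 0.6504 -0.0898; -0.0946 0.0226 0.6215]  nu=[1.3805, -4.8411, -4.1098]  x^+=[0.5386, 0.8487, -0.5587]  P^+=[0.2958 0.0244 -0.1257; 0.0244 0.1396 -0.0651; -0.1257 -0.0651 0.2905]
step 3: x^-=[0.6915, 0.7169, -0.5748]  P^-=[0.6158 0.0229 -0.2648; 0.0229 0.3577 0.0111; -0.2648 0.0111 0.7082]  S=[0.9927 0.0470 -0.0324; 0.0470 0.6130 0.3068; -0.0324 0.3068 1.0627]  K=[0.5567 0.0079 -0.1248; -0.0146 0.6359 -0.0855; -0.0915 0.0306 0.6125]  nu=[-0.0207, -4.1598, 0.3111]  x^+=[0.6083, -1.9544, -0.5099]  P^+=[0.2872 0.0230 -0.1228; 0.0230 0.1362 -0.0624; -0.1228 -0.0624 0.2857]
step 4: x^-=[0.3198, -1.9917, -0.9979]  P^-=[0.6080 0.0214 -0.2600; 0.0214 0.3553 0.0127; -0.2600 0.0127 0.7016]  S=[0.9867 0.0463 -0.0306; 0.0463 0.6109 0.3062; -0.0306 0.3062 1.0582]  K=[0.5536 0.0067 -0.1232; -0.0151 0.6340 -0.0843; -0.0900 0.0325 0.6098]  nu=[-2.1401, 1.0655, 5.2482]  x^+=[-1.5043, -1.7262, 2.4296]  P^+=[0.2854 0.0225 -0.1217; 0.0225 0.1357 -0.0618; -0.1217 -0.0618 0.2843]

P_post[2,2] = 0.2843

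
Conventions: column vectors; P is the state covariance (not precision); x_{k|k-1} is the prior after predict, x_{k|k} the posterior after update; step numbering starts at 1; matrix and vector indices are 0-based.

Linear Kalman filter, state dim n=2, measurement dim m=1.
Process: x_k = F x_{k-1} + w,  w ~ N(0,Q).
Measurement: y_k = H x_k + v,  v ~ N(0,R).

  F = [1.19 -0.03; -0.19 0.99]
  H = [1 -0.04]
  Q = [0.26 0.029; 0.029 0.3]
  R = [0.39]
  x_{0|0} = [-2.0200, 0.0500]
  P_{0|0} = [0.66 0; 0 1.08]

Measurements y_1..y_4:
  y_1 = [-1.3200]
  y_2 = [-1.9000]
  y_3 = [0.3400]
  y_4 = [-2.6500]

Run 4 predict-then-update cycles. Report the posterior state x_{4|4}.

x_post = [-1.8961, 0.9608]

step 1: x^-=[-2.4053, 0.4333]  P^-=[1.1956 -0.1523; -0.1523 1.3823]  S=[1.6000]  K=[0.7511; -0.1297]  nu=[1.1026]  x^+=[-1.5772, 0.2902]  P^+=[0.2931 0.0036; 0.0036 1.3554]
step 2: x^-=[-1.8855, 0.5870]  P^-=[0.6760 -0.0732; -0.0732 1.6376]  S=[1.0744]  K=[0.6319; -0.1291]  nu=[0.0090]  x^+=[-1.8798, 0.5858]  P^+=[0.2470 0.0144; 0.0144 1.6197]
step 3: x^-=[-2.2546, 0.9371]  P^-=[0.6102 -0.0579; -0.0579 1.8910]  S=[1.0079]  K=[0.6077; -0.1325]  nu=[2.6321]  x^+=[-0.6550, 0.5885]  P^+=[0.2380 0.0233; 0.0233 1.8733]
step 4: x^-=[-0.7971, 0.7070]  P^-=[0.5970 -0.0529; -0.0529 2.1359]  S=[0.9946]  K=[0.6023; -0.1391]  nu=[-1.8247]  x^+=[-1.8961, 0.9608]  P^+=[0.2361 0.0304; 0.0304 2.1166]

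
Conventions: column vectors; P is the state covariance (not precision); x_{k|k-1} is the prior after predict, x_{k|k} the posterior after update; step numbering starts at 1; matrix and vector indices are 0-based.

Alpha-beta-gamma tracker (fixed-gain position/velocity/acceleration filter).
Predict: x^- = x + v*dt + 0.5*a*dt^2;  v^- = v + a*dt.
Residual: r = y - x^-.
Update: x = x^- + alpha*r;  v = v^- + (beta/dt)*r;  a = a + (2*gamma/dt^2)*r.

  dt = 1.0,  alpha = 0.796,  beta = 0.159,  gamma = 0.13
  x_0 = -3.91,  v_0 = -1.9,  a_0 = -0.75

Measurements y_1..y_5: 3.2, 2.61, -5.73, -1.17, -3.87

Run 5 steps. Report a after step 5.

step 1: x_pred=-6.1850  r=9.3850  x^+=1.2855  v^+=-1.1578  a^+=1.6901
step 2: x_pred=0.9727  r=1.6373  x^+=2.2760  v^+=0.7926  a^+=2.1158
step 3: x_pred=4.1265  r=-9.8565  x^+=-3.7193  v^+=1.3412  a^+=-0.4469
step 4: x_pred=-2.6015  r=1.4315  x^+=-1.4620  v^+=1.1219  a^+=-0.0747
step 5: x_pred=-0.3774  r=-3.4926  x^+=-3.1575  v^+=0.4919  a^+=-0.9828

a_post = -0.9828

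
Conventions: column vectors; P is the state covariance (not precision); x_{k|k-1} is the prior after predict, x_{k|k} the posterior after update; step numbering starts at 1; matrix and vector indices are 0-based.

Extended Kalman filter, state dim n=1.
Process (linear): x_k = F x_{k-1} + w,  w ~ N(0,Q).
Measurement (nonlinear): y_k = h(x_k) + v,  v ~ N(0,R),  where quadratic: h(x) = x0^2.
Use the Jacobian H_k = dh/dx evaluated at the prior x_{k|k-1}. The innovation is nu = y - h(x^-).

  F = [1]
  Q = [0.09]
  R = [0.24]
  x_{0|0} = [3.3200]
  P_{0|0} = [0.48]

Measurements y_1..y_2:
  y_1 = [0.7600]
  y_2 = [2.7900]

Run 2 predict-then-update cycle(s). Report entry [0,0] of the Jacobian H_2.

H_jac[0,0] = 3.5782

step 1: x^-=[3.3200]  P^-=[0.5700]  H_jac=[6.6400]  S=[25.3711]  K=[0.1492]  nu=[-10.2624]  x^+=[1.7891]  P^+=[0.0054]
step 2: x^-=[1.7891]  P^-=[0.0954]  H_jac=[3.5782]  S=[1.4613]  K=[0.2336]  nu=[-0.4108]  x^+=[1.6931]  P^+=[0.0157]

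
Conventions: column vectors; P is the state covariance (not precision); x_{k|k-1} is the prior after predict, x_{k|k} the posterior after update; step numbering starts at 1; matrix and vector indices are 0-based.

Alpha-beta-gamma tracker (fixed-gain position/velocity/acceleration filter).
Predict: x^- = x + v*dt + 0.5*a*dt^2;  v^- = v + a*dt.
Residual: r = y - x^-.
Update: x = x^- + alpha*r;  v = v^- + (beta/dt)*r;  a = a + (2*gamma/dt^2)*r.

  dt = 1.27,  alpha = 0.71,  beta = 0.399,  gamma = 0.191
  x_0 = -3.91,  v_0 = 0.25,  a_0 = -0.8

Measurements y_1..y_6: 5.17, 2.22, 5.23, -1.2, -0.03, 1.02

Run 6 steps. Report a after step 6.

a_post = -0.4531

step 1: x_pred=-4.2377  r=9.4077  x^+=2.4418  v^+=2.1896  a^+=1.4281
step 2: x_pred=6.3743  r=-4.1543  x^+=3.4248  v^+=2.6982  a^+=0.4442
step 3: x_pred=7.2097  r=-1.9797  x^+=5.8041  v^+=2.6404  a^+=-0.0247
step 4: x_pred=9.1375  r=-10.3375  x^+=1.7979  v^+=-0.6387  a^+=-2.4730
step 5: x_pred=-1.0076  r=0.9776  x^+=-0.3135  v^+=-3.4723  a^+=-2.2414
step 6: x_pred=-6.5309  r=7.5509  x^+=-1.1698  v^+=-3.9466  a^+=-0.4531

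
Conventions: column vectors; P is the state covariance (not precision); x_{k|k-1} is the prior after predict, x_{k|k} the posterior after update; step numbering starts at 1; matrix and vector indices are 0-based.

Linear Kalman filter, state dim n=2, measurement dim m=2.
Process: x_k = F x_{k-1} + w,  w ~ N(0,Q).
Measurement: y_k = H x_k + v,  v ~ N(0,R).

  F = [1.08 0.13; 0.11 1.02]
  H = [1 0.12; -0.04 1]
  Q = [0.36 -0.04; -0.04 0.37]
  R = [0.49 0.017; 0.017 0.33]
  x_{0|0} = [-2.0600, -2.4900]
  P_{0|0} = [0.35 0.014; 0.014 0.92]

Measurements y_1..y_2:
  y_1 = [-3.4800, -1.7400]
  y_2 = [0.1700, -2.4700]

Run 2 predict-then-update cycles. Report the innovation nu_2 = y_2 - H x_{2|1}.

step 1: x^-=[-2.5485, -2.7664]  P^-=[0.7877 0.1392; 0.1392 1.3345]  S=[1.3303 0.2842; 0.2842 1.6547]  K=[0.6133 -0.0402; 0.0555 0.7936]  nu=[-0.5995, 0.9245]  x^+=[-2.9534, -2.0660]  P^+=[0.2987 0.0091; 0.0091 0.2632]
step 2: x^-=[-3.4582, -2.4322]  P^-=[0.7154 0.0405; 0.0405 0.6495]  S=[1.2245 0.1067; 0.1067 0.9774]  K=[0.5928 -0.0525; 0.0394 0.6586]  nu=[3.9201, -0.1762]  x^+=[-1.1251, -2.3938]  P^+=[0.2891 0.0043; 0.0043 0.2182]

innov = [3.9201, -0.1762]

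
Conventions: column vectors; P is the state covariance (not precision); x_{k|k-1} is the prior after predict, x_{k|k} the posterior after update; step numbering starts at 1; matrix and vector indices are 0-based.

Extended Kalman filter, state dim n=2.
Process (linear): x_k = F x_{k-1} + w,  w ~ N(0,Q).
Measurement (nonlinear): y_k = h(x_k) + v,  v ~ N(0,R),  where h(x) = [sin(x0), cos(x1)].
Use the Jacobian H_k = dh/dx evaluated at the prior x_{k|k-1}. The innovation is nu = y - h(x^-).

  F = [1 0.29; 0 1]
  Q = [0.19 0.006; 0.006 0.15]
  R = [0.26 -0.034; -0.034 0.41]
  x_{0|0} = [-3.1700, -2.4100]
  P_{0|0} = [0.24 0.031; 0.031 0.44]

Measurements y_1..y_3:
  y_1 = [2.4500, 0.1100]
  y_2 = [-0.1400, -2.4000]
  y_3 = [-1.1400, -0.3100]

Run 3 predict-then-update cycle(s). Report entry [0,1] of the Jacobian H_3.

H_jac[0,1] = 0.0000

step 1: x^-=[-3.8689, -2.4100]  P^-=[0.4850 0.1646; 0.1646 0.5900]  H_jac=[-0.7470 0.0000; 0.0000 0.6681]  S=[0.5306 -0.1161; -0.1161 0.6733]  K=[-0.6724 0.0473; -0.1077 0.5668]  nu=[1.7851, 0.8541]  x^+=[-5.0288, -2.1180]  P^+=[0.2362 0.0633; 0.0633 0.3533]
step 2: x^-=[-5.6430, -2.1180]  P^-=[0.4926 0.1717; 0.1717 0.5033]  H_jac=[0.8020 0.0000; 0.0000 0.8540]  S=[0.5768 0.0836; 0.0836 0.7771]  K=[0.6679 0.1169; 0.1611 0.5358]  nu=[-0.7373, -1.8797]  x^+=[-6.3552, -3.2440]  P^+=[0.2116 0.0295; 0.0295 0.2508]
step 3: x^-=[-7.2959, -3.2440]  P^-=[0.4398 0.1083; 0.1083 0.4008]  H_jac=[0.5295 0.0000; 0.0000 -0.1022]  S=[0.3833 -0.0399; -0.0399 0.4142]  K=[0.6109 0.0321; 0.1407 -0.0854]  nu=[-0.2917, 0.6848]  x^+=[-7.4522, -3.3435]  P^+=[0.2979 0.0746; 0.0746 0.3893]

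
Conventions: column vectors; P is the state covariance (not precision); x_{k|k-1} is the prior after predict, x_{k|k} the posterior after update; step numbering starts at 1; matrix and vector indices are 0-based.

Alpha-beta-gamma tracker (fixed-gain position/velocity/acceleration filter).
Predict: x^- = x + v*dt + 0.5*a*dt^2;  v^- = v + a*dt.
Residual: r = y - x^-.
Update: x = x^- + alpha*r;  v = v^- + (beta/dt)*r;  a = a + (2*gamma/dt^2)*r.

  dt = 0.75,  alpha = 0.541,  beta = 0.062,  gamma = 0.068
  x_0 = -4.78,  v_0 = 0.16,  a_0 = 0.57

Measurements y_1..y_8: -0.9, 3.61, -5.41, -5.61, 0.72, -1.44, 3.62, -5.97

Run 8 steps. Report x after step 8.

x_post = -2.3162

step 1: x_pred=-4.4997  r=3.5997  x^+=-2.5523  v^+=0.8851  a^+=1.4403
step 2: x_pred=-1.4834  r=5.0934  x^+=1.2721  v^+=2.3864  a^+=2.6718
step 3: x_pred=3.8134  r=-9.2234  x^+=-1.1765  v^+=3.6277  a^+=0.4418
step 4: x_pred=1.6686  r=-7.2786  x^+=-2.2691  v^+=3.3574  a^+=-1.3180
step 5: x_pred=-0.1218  r=0.8418  x^+=0.3336  v^+=2.4385  a^+=-1.1145
step 6: x_pred=1.8490  r=-3.2890  x^+=0.0697  v^+=1.3307  a^+=-1.9097
step 7: x_pred=0.5306  r=3.0894  x^+=2.2020  v^+=0.1538  a^+=-1.1627
step 8: x_pred=1.9903  r=-7.9603  x^+=-2.3162  v^+=-1.3763  a^+=-3.0874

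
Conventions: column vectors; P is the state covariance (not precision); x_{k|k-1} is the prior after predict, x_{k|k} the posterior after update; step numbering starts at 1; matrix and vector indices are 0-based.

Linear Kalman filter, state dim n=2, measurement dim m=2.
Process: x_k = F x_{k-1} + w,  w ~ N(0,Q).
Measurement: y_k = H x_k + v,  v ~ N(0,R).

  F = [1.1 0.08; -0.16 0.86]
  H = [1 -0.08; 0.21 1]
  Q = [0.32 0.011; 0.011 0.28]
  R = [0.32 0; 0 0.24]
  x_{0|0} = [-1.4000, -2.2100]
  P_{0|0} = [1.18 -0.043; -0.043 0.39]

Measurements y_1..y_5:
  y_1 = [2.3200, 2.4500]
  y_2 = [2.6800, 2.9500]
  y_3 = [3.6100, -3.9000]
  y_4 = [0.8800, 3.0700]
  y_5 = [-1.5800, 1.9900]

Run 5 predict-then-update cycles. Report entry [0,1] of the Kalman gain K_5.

K[0,1] = 0.0769

step 1: x^-=[-1.7168, -1.6766]  P^-=[1.7427 -0.2100; -0.2100 0.6105]  S=[2.1002 0.1107; 0.1107 0.8392]  K=[0.8338 0.0759; -0.1599 0.6961]  nu=[3.9027, 4.4871]  x^+=[1.8778, 0.8226]  P^+=[0.2638 -0.0372; -0.0372 0.1749]
step 2: x^-=[2.1314, 0.4070]  P^-=[0.6338 -0.0581; -0.0581 0.4263]  S=[0.9658 0.0419; 0.0419 0.6699]  K=[0.6580 0.0708; -0.1226 0.6259]  nu=[0.5811, 2.0954]  x^+=[2.6622, 1.6472]  P^+=[0.2084 -0.0268; -0.0268 0.1558]
step 3: x^-=[3.0602, 0.9906]  P^-=[0.5685 -0.0399; -0.0399 0.4080]  S=[0.8975 0.0475; 0.0475 0.6562]  K=[0.6330 0.0753; -0.1135 0.6171]  nu=[0.6290, -5.5333]  x^+=[3.0420, -2.4952]  P^+=[0.2006 -0.0241; -0.0241 0.1532]
step 4: x^-=[3.1465, -2.6326]  P^-=[0.5595 -0.0362; -0.0362 0.4050]  S=[0.8879 0.0495; 0.0495 0.6545]  K=[0.6291 0.0766; -0.1116 0.6157]  nu=[-2.4771, 5.0418]  x^+=[1.9743, 0.7479]  P^+=[0.1994 -0.0235; -0.0235 0.1527]
step 5: x^-=[2.2316, 0.3273]  P^-=[0.5582 -0.0355; -0.0355 0.4045]  S=[0.8864 0.0499; 0.0499 0.6542]  K=[0.6285 0.0769; -0.1112 0.6154]  nu=[-3.7854, 1.1940]  x^+=[-0.0559, 1.4832]  P^+=[0.1993 -0.0234; -0.0234 0.1526]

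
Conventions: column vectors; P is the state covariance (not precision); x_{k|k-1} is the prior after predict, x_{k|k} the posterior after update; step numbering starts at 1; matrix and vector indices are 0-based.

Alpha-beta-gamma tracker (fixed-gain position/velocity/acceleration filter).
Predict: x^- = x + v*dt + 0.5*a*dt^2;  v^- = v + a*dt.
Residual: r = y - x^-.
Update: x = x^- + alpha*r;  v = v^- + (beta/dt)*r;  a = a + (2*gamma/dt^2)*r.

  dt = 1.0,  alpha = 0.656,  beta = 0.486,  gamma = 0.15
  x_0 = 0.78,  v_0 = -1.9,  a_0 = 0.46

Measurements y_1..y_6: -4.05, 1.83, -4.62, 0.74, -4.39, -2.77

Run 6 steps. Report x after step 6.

step 1: x_pred=-0.8900  r=-3.1600  x^+=-2.9630  v^+=-2.9758  a^+=-0.4880
step 2: x_pred=-6.1827  r=8.0127  x^+=-0.9264  v^+=0.4304  a^+=1.9158
step 3: x_pred=0.4620  r=-5.0820  x^+=-2.8718  v^+=-0.1236  a^+=0.3912
step 4: x_pred=-2.7998  r=3.5398  x^+=-0.4777  v^+=1.9880  a^+=1.4532
step 5: x_pred=2.2369  r=-6.6269  x^+=-2.1104  v^+=0.2205  a^+=-0.5349
step 6: x_pred=-2.1573  r=-0.6127  x^+=-2.5592  v^+=-0.6122  a^+=-0.7187

x_post = -2.5592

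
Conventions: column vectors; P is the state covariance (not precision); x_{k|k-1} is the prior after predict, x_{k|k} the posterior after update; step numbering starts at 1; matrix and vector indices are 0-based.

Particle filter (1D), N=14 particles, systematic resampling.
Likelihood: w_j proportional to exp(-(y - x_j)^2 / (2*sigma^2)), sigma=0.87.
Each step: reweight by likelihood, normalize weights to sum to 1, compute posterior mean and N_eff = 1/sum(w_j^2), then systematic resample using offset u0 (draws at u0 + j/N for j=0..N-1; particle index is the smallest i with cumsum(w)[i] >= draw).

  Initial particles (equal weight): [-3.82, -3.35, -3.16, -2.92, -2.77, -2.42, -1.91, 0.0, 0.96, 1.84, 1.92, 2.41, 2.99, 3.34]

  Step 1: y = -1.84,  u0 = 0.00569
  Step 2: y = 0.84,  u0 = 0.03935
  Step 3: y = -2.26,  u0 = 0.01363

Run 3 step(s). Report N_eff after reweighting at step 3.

N_eff = 13.9960

step 1: w=[0.0211, 0.0624, 0.0891, 0.1303, 0.1591, 0.2255, 0.2807, 0.0301, 0.0016, 0.0000, 0.0000, 0.0000, 0.0000, 0.0000]  mean=-2.4728  Neff=5.4017  idx=[0, 1, 2, 3, 3, 4, 4, 5, 5, 5, 6, 6, 6, 6]
step 2: w=[0.0000, 0.0003, 0.0008, 0.0029, 0.0029, 0.0060, 0.0060, 0.0295, 0.0295, 0.0295, 0.2232, 0.2232, 0.2232, 0.2232]  mean=-1.9728  Neff=4.9534  idx=[7, 10, 10, 10, 10, 11, 11, 11, 12, 12, 12, 13, 13, 13]
step 3: w=[0.0758, 0.0711, 0.0711, 0.0711, 0.0711, 0.0711, 0.0711, 0.0711, 0.0711, 0.0711, 0.0711, 0.0711, 0.0711, 0.0711]  mean=-1.9487  Neff=13.9960  idx=[0, 1, 2, 3, 4, 5, 6, 7, 8, 9, 10, 11, 12, 13]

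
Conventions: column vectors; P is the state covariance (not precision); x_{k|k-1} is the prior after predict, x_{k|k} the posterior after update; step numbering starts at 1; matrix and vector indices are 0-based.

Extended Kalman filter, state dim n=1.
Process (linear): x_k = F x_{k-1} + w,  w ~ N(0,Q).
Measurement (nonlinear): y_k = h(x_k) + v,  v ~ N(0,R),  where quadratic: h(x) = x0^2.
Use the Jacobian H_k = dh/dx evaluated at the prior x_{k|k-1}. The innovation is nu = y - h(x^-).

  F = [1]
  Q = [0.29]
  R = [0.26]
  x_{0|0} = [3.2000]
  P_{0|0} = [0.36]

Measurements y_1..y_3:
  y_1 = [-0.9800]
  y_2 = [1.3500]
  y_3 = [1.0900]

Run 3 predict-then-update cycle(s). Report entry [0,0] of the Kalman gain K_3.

step 1: x^-=[3.2000]  P^-=[0.6500]  H_jac=[6.4000]  S=[26.8840]  K=[0.1547]  nu=[-11.2200]  x^+=[1.4638]  P^+=[0.0063]
step 2: x^-=[1.4638]  P^-=[0.2963]  H_jac=[2.9277]  S=[2.7995]  K=[0.3098]  nu=[-0.7928]  x^+=[1.2182]  P^+=[0.0275]
step 3: x^-=[1.2182]  P^-=[0.3175]  H_jac=[2.4364]  S=[2.1447]  K=[0.3607]  nu=[-0.3940]  x^+=[1.0761]  P^+=[0.0385]

K[0,0] = 0.3607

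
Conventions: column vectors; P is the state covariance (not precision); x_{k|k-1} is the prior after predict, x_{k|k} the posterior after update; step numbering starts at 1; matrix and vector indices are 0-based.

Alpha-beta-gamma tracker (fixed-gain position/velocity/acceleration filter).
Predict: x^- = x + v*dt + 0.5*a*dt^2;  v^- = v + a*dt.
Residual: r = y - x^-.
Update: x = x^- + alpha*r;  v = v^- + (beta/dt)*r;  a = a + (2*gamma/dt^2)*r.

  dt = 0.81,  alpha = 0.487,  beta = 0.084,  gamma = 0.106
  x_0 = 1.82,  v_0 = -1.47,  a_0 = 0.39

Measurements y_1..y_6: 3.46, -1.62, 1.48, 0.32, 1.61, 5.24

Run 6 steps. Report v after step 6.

step 1: x_pred=0.7572  r=2.7028  x^+=2.0735  v^+=-0.8738  a^+=1.2633
step 2: x_pred=1.7801  r=-3.4001  x^+=0.1243  v^+=-0.2031  a^+=0.1647
step 3: x_pred=0.0137  r=1.4663  x^+=0.7278  v^+=0.0823  a^+=0.6384
step 4: x_pred=1.0039  r=-0.6839  x^+=0.6709  v^+=0.5285  a^+=0.4175
step 5: x_pred=1.2359  r=0.3741  x^+=1.4181  v^+=0.9055  a^+=0.5383
step 6: x_pred=2.3281  r=2.9119  x^+=3.7462  v^+=1.6435  a^+=1.4792

v_post = 1.6435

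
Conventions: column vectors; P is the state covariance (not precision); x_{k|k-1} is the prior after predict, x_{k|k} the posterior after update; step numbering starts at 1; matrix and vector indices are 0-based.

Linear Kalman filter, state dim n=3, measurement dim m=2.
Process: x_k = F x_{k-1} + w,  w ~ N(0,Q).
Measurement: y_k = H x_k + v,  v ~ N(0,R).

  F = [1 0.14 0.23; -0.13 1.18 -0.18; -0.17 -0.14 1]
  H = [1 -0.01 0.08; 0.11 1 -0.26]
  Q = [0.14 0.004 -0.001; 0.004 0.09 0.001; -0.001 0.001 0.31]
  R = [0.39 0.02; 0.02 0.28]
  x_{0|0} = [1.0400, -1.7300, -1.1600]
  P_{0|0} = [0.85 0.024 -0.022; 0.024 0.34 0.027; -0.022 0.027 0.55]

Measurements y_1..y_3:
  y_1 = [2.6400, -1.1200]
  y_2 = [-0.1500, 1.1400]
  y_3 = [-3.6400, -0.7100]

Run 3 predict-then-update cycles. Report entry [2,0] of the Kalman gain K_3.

K[2,0] = 0.3273

step 1: x^-=[0.5310, -1.9678, -1.0946]  P^-=[1.0241 -0.0340 -0.0478; -0.0340 0.5757 -0.1050; -0.0478 -0.1050 0.8923]  S=[1.4131 0.0778; 0.0778 0.9783]  K=[0.7203 0.0359; -0.0681 0.6180; 0.0368 -0.3528]  nu=[2.1769, 0.5048]  x^+=[2.1171, -1.8040, -1.1925]  P^+=[0.2857 -0.0208 -0.0533; -0.0208 0.2021 0.1082; -0.0533 0.1082 0.7706]
step 2: x^-=[1.5903, -2.1893, -1.2999]  P^-=[0.4471 -0.0180 0.0876; -0.0180 0.3591 -0.0253; 0.0876 -0.0253 1.0797]  S=[0.8584 0.0010; 0.0010 0.7217]  K=[0.5291 0.0108; -0.0281 0.5040; 0.2035 -0.4110]  nu=[-1.6582, 2.8164]  x^+=[0.7434, -0.7231, -2.7947]  P^+=[0.2066 -0.0095 -0.0014; -0.0095 0.1751 0.1290; -0.0014 0.1290 0.9224]
step 3: x^-=[-0.0006, -0.4468, -2.8199]  P^-=[0.4039 -0.0111 0.1867; -0.0111 0.3153 -0.0321; 0.1867 -0.0321 1.2057]  S=[0.8318 -0.0244; -0.0244 0.6853]  K=[0.5035 -0.0042; -0.0064 0.4703; 0.3273 -0.4627]  nu=[-3.4183, -0.9962]  x^+=[-1.7175, -0.8936, -3.4776]  P^+=[0.1929 -0.0013 0.0426; -0.0013 0.1636 0.1226; 0.0426 0.1226 0.9625]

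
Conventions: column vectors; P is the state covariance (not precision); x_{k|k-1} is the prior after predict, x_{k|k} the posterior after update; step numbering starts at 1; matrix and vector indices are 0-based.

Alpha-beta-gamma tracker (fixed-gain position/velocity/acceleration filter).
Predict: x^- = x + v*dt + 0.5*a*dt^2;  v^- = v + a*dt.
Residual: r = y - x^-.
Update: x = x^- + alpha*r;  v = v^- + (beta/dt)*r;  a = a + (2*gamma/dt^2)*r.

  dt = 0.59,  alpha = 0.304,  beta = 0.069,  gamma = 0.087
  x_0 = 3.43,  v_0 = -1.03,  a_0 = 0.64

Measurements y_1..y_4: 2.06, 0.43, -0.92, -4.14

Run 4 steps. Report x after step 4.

step 1: x_pred=2.9337  r=-0.8737  x^+=2.6681  v^+=-0.7546  a^+=0.2033
step 2: x_pred=2.2583  r=-1.8283  x^+=1.7025  v^+=-0.8485  a^+=-0.7106
step 3: x_pred=1.0782  r=-1.9982  x^+=0.4708  v^+=-1.5014  a^+=-1.7094
step 4: x_pred=-0.7126  r=-3.4274  x^+=-1.7545  v^+=-2.9108  a^+=-3.4226

x_post = -1.7545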